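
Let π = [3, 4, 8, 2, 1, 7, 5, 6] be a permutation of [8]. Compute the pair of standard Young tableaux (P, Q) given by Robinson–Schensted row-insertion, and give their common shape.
P = [1, 4, 5, 6] / [2, 7] / [3, 8];  Q = [1, 2, 3, 8] / [4, 6] / [5, 7];  common shape = (4, 2, 2)

Row-insert the values π_1, π_2, … into P one at a time, bumping the leftmost entry strictly greater than the inserted value down to the next row. The recording tableau Q records, in position (i, j), the step at which that cell was added to P.
  Insert 3 (step 1): P = [3];  Q = [1]
  Insert 4 (step 2): P = [3, 4];  Q = [1, 2]
  Insert 8 (step 3): P = [3, 4, 8];  Q = [1, 2, 3]
  Insert 2 (step 4): P = [2, 4, 8] / [3];  Q = [1, 2, 3] / [4]
  Insert 1 (step 5): P = [1, 4, 8] / [2] / [3];  Q = [1, 2, 3] / [4] / [5]
  Insert 7 (step 6): P = [1, 4, 7] / [2, 8] / [3];  Q = [1, 2, 3] / [4, 6] / [5]
  Insert 5 (step 7): P = [1, 4, 5] / [2, 7] / [3, 8];  Q = [1, 2, 3] / [4, 6] / [5, 7]
  Insert 6 (step 8): P = [1, 4, 5, 6] / [2, 7] / [3, 8];  Q = [1, 2, 3, 8] / [4, 6] / [5, 7]
Final shape: (4, 2, 2).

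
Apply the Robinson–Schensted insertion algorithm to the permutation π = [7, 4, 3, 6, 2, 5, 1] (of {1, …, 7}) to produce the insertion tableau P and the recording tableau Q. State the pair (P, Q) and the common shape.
P = [1, 5] / [2, 6] / [3] / [4] / [7];  Q = [1, 4] / [2, 6] / [3] / [5] / [7];  common shape = (2, 2, 1, 1, 1)

Row-insert the values π_1, π_2, … into P one at a time, bumping the leftmost entry strictly greater than the inserted value down to the next row. The recording tableau Q records, in position (i, j), the step at which that cell was added to P.
  Insert 7 (step 1): P = [7];  Q = [1]
  Insert 4 (step 2): P = [4] / [7];  Q = [1] / [2]
  Insert 3 (step 3): P = [3] / [4] / [7];  Q = [1] / [2] / [3]
  Insert 6 (step 4): P = [3, 6] / [4] / [7];  Q = [1, 4] / [2] / [3]
  Insert 2 (step 5): P = [2, 6] / [3] / [4] / [7];  Q = [1, 4] / [2] / [3] / [5]
  Insert 5 (step 6): P = [2, 5] / [3, 6] / [4] / [7];  Q = [1, 4] / [2, 6] / [3] / [5]
  Insert 1 (step 7): P = [1, 5] / [2, 6] / [3] / [4] / [7];  Q = [1, 4] / [2, 6] / [3] / [5] / [7]
Final shape: (2, 2, 1, 1, 1).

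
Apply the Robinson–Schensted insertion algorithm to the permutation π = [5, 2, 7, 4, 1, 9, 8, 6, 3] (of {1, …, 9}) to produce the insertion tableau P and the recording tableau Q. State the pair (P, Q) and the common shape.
P = [1, 3, 6] / [2, 4, 8] / [5, 7] / [9];  Q = [1, 3, 6] / [2, 4, 7] / [5, 8] / [9];  common shape = (3, 3, 2, 1)

Row-insert the values π_1, π_2, … into P one at a time, bumping the leftmost entry strictly greater than the inserted value down to the next row. The recording tableau Q records, in position (i, j), the step at which that cell was added to P.
  Insert 5 (step 1): P = [5];  Q = [1]
  Insert 2 (step 2): P = [2] / [5];  Q = [1] / [2]
  Insert 7 (step 3): P = [2, 7] / [5];  Q = [1, 3] / [2]
  Insert 4 (step 4): P = [2, 4] / [5, 7];  Q = [1, 3] / [2, 4]
  Insert 1 (step 5): P = [1, 4] / [2, 7] / [5];  Q = [1, 3] / [2, 4] / [5]
  Insert 9 (step 6): P = [1, 4, 9] / [2, 7] / [5];  Q = [1, 3, 6] / [2, 4] / [5]
  Insert 8 (step 7): P = [1, 4, 8] / [2, 7, 9] / [5];  Q = [1, 3, 6] / [2, 4, 7] / [5]
  Insert 6 (step 8): P = [1, 4, 6] / [2, 7, 8] / [5, 9];  Q = [1, 3, 6] / [2, 4, 7] / [5, 8]
  Insert 3 (step 9): P = [1, 3, 6] / [2, 4, 8] / [5, 7] / [9];  Q = [1, 3, 6] / [2, 4, 7] / [5, 8] / [9]
Final shape: (3, 3, 2, 1).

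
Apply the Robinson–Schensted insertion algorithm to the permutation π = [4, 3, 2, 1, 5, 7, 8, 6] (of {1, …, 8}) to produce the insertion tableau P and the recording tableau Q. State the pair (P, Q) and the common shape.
P = [1, 5, 6, 8] / [2, 7] / [3] / [4];  Q = [1, 5, 6, 7] / [2, 8] / [3] / [4];  common shape = (4, 2, 1, 1)

Row-insert the values π_1, π_2, … into P one at a time, bumping the leftmost entry strictly greater than the inserted value down to the next row. The recording tableau Q records, in position (i, j), the step at which that cell was added to P.
  Insert 4 (step 1): P = [4];  Q = [1]
  Insert 3 (step 2): P = [3] / [4];  Q = [1] / [2]
  Insert 2 (step 3): P = [2] / [3] / [4];  Q = [1] / [2] / [3]
  Insert 1 (step 4): P = [1] / [2] / [3] / [4];  Q = [1] / [2] / [3] / [4]
  Insert 5 (step 5): P = [1, 5] / [2] / [3] / [4];  Q = [1, 5] / [2] / [3] / [4]
  Insert 7 (step 6): P = [1, 5, 7] / [2] / [3] / [4];  Q = [1, 5, 6] / [2] / [3] / [4]
  Insert 8 (step 7): P = [1, 5, 7, 8] / [2] / [3] / [4];  Q = [1, 5, 6, 7] / [2] / [3] / [4]
  Insert 6 (step 8): P = [1, 5, 6, 8] / [2, 7] / [3] / [4];  Q = [1, 5, 6, 7] / [2, 8] / [3] / [4]
Final shape: (4, 2, 1, 1).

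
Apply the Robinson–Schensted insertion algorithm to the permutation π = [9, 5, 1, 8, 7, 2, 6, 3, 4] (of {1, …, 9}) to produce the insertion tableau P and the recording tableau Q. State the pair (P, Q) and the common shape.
P = [1, 2, 3, 4] / [5, 6] / [7] / [8] / [9];  Q = [1, 4, 7, 9] / [2, 5] / [3] / [6] / [8];  common shape = (4, 2, 1, 1, 1)

Row-insert the values π_1, π_2, … into P one at a time, bumping the leftmost entry strictly greater than the inserted value down to the next row. The recording tableau Q records, in position (i, j), the step at which that cell was added to P.
  Insert 9 (step 1): P = [9];  Q = [1]
  Insert 5 (step 2): P = [5] / [9];  Q = [1] / [2]
  Insert 1 (step 3): P = [1] / [5] / [9];  Q = [1] / [2] / [3]
  Insert 8 (step 4): P = [1, 8] / [5] / [9];  Q = [1, 4] / [2] / [3]
  Insert 7 (step 5): P = [1, 7] / [5, 8] / [9];  Q = [1, 4] / [2, 5] / [3]
  Insert 2 (step 6): P = [1, 2] / [5, 7] / [8] / [9];  Q = [1, 4] / [2, 5] / [3] / [6]
  Insert 6 (step 7): P = [1, 2, 6] / [5, 7] / [8] / [9];  Q = [1, 4, 7] / [2, 5] / [3] / [6]
  Insert 3 (step 8): P = [1, 2, 3] / [5, 6] / [7] / [8] / [9];  Q = [1, 4, 7] / [2, 5] / [3] / [6] / [8]
  Insert 4 (step 9): P = [1, 2, 3, 4] / [5, 6] / [7] / [8] / [9];  Q = [1, 4, 7, 9] / [2, 5] / [3] / [6] / [8]
Final shape: (4, 2, 1, 1, 1).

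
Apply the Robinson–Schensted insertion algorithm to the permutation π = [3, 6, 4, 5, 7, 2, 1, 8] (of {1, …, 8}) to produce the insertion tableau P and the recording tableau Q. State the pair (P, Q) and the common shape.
P = [1, 4, 5, 7, 8] / [2] / [3] / [6];  Q = [1, 2, 4, 5, 8] / [3] / [6] / [7];  common shape = (5, 1, 1, 1)

Row-insert the values π_1, π_2, … into P one at a time, bumping the leftmost entry strictly greater than the inserted value down to the next row. The recording tableau Q records, in position (i, j), the step at which that cell was added to P.
  Insert 3 (step 1): P = [3];  Q = [1]
  Insert 6 (step 2): P = [3, 6];  Q = [1, 2]
  Insert 4 (step 3): P = [3, 4] / [6];  Q = [1, 2] / [3]
  Insert 5 (step 4): P = [3, 4, 5] / [6];  Q = [1, 2, 4] / [3]
  Insert 7 (step 5): P = [3, 4, 5, 7] / [6];  Q = [1, 2, 4, 5] / [3]
  Insert 2 (step 6): P = [2, 4, 5, 7] / [3] / [6];  Q = [1, 2, 4, 5] / [3] / [6]
  Insert 1 (step 7): P = [1, 4, 5, 7] / [2] / [3] / [6];  Q = [1, 2, 4, 5] / [3] / [6] / [7]
  Insert 8 (step 8): P = [1, 4, 5, 7, 8] / [2] / [3] / [6];  Q = [1, 2, 4, 5, 8] / [3] / [6] / [7]
Final shape: (5, 1, 1, 1).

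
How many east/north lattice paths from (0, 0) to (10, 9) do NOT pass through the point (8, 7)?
Number of paths = 53768

Total paths from (0, 0) to (10, 9): C(19, 10) = 92378. Paths through (8, 7): (paths (0, 0) → (8, 7)) × (paths (8, 7) → (10, 9)) = C(15, 8) · C(4, 2) = 6435 · 6 = 38610. Avoidance count = 92378 − 38610 = 53768.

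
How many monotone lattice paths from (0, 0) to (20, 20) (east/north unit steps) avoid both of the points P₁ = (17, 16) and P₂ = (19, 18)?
Number of paths = 64992980250

Inclusion–exclusion. Total paths: C(40, 20) = 137846528820. Through P₁: C(33, 17)·C(7, 3) = 40838108850. Through P₂: C(37, 19)·C(3, 1) = 53017895700. Since P₁ is strictly southwest of P₂, a monotone path through both must visit P₁ then P₂; paths through both = C(33, 17)·C(4, 2)·C(3, 1) = 21002455980. Avoid both = 137846528820 − 40838108850 − 53017895700 + 21002455980 = 64992980250.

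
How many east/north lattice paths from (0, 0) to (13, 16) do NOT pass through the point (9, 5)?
Number of paths = 65131185

Total paths from (0, 0) to (13, 16): C(29, 13) = 67863915. Paths through (9, 5): (paths (0, 0) → (9, 5)) × (paths (9, 5) → (13, 16)) = C(14, 9) · C(15, 4) = 2002 · 1365 = 2732730. Avoidance count = 67863915 − 2732730 = 65131185.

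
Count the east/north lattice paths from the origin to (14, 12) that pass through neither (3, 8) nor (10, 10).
Number of paths = 6750235

Inclusion–exclusion. Total paths: C(26, 14) = 9657700. Through P₁: C(11, 3)·C(15, 11) = 225225. Through P₂: C(20, 10)·C(6, 4) = 2771340. Since P₁ is strictly southwest of P₂, a monotone path through both must visit P₁ then P₂; paths through both = C(11, 3)·C(9, 7)·C(6, 4) = 89100. Avoid both = 9657700 − 225225 − 2771340 + 89100 = 6750235.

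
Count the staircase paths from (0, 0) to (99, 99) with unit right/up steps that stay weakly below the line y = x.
C_99 = 227508830794229349661819540395688853956041682601541047340

These NE paths below the diagonal are counted by the Catalan number C_n = (1/(n + 1)) · C(2n, n). For n = 99: C_99 = (1/100) · C(198, 99) = 22750883079422934966181954039568885395604168260154104734000/100 = 227508830794229349661819540395688853956041682601541047340.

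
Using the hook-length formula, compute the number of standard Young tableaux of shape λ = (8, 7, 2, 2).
# SYT of shape (8, 7, 2, 2) = 4232592

Hook-length formula: f^λ = n! / Π hook(c), product over all cells c of the Young diagram. For λ = (8, 7, 2, 2), n = 19 boxes. Hook lengths by row (left-to-right, top-to-bottom): [11, 10, 7, 6, 5, 4, 3, 1]; [9, 8, 5, 4, 3, 2, 1]; [3, 2]; [2, 1]. Product of hooks = 28740096000. So f^λ = 19! / 28740096000 = 121645100408832000 / 28740096000 = 4232592.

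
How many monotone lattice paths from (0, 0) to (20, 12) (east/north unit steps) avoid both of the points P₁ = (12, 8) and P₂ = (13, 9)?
Number of paths = 133980090

Inclusion–exclusion. Total paths: C(32, 20) = 225792840. Through P₁: C(20, 12)·C(12, 8) = 62355150. Through P₂: C(22, 13)·C(10, 7) = 59690400. Since P₁ is strictly southwest of P₂, a monotone path through both must visit P₁ then P₂; paths through both = C(20, 12)·C(2, 1)·C(10, 7) = 30232800. Avoid both = 225792840 − 62355150 − 59690400 + 30232800 = 133980090.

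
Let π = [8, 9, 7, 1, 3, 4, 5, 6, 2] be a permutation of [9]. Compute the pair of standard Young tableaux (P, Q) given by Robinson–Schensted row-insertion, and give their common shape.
P = [1, 2, 4, 5, 6] / [3, 9] / [7] / [8];  Q = [1, 2, 6, 7, 8] / [3, 5] / [4] / [9];  common shape = (5, 2, 1, 1)

Row-insert the values π_1, π_2, … into P one at a time, bumping the leftmost entry strictly greater than the inserted value down to the next row. The recording tableau Q records, in position (i, j), the step at which that cell was added to P.
  Insert 8 (step 1): P = [8];  Q = [1]
  Insert 9 (step 2): P = [8, 9];  Q = [1, 2]
  Insert 7 (step 3): P = [7, 9] / [8];  Q = [1, 2] / [3]
  Insert 1 (step 4): P = [1, 9] / [7] / [8];  Q = [1, 2] / [3] / [4]
  Insert 3 (step 5): P = [1, 3] / [7, 9] / [8];  Q = [1, 2] / [3, 5] / [4]
  Insert 4 (step 6): P = [1, 3, 4] / [7, 9] / [8];  Q = [1, 2, 6] / [3, 5] / [4]
  Insert 5 (step 7): P = [1, 3, 4, 5] / [7, 9] / [8];  Q = [1, 2, 6, 7] / [3, 5] / [4]
  Insert 6 (step 8): P = [1, 3, 4, 5, 6] / [7, 9] / [8];  Q = [1, 2, 6, 7, 8] / [3, 5] / [4]
  Insert 2 (step 9): P = [1, 2, 4, 5, 6] / [3, 9] / [7] / [8];  Q = [1, 2, 6, 7, 8] / [3, 5] / [4] / [9]
Final shape: (5, 2, 1, 1).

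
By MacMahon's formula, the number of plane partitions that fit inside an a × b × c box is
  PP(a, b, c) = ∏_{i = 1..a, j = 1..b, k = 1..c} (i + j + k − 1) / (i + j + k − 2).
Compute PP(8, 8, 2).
PP(8, 8, 2) = 34763300

Evaluate the triple product over i = 1..8, j = 1..8, k = 1..2. The factors are (2/1) · (3/2) · (3/2) · (4/3) · (4/3) · (5/4) · (5/4) · (6/5) · … (128 factors total). The numerators and denominators telescope so the product is an integer; carrying out the multiplication exactly gives PP(8, 8, 2) = 34763300.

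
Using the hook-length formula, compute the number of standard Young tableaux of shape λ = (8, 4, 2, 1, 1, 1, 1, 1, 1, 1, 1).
# SYT of shape (8, 4, 2, 1, 1, 1, 1, 1, 1, 1, 1) = 164148600

Hook-length formula: f^λ = n! / Π hook(c), product over all cells c of the Young diagram. For λ = (8, 4, 2, 1, 1, 1, 1, 1, 1, 1, 1), n = 22 boxes. Hook lengths by row (left-to-right, top-to-bottom): [18, 9, 7, 6, 4, 3, 2, 1]; [13, 4, 2, 1]; [10, 1]; [8]; [7]; [6]; [5]; [4]; [3]; [2]; [1]. Product of hooks = 6847458508800. So f^λ = 22! / 6847458508800 = 1124000727777607680000 / 6847458508800 = 164148600.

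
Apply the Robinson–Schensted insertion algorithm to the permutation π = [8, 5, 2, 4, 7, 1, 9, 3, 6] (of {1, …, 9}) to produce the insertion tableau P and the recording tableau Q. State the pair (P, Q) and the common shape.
P = [1, 3, 6, 9] / [2, 4, 7] / [5] / [8];  Q = [1, 4, 5, 7] / [2, 8, 9] / [3] / [6];  common shape = (4, 3, 1, 1)

Row-insert the values π_1, π_2, … into P one at a time, bumping the leftmost entry strictly greater than the inserted value down to the next row. The recording tableau Q records, in position (i, j), the step at which that cell was added to P.
  Insert 8 (step 1): P = [8];  Q = [1]
  Insert 5 (step 2): P = [5] / [8];  Q = [1] / [2]
  Insert 2 (step 3): P = [2] / [5] / [8];  Q = [1] / [2] / [3]
  Insert 4 (step 4): P = [2, 4] / [5] / [8];  Q = [1, 4] / [2] / [3]
  Insert 7 (step 5): P = [2, 4, 7] / [5] / [8];  Q = [1, 4, 5] / [2] / [3]
  Insert 1 (step 6): P = [1, 4, 7] / [2] / [5] / [8];  Q = [1, 4, 5] / [2] / [3] / [6]
  Insert 9 (step 7): P = [1, 4, 7, 9] / [2] / [5] / [8];  Q = [1, 4, 5, 7] / [2] / [3] / [6]
  Insert 3 (step 8): P = [1, 3, 7, 9] / [2, 4] / [5] / [8];  Q = [1, 4, 5, 7] / [2, 8] / [3] / [6]
  Insert 6 (step 9): P = [1, 3, 6, 9] / [2, 4, 7] / [5] / [8];  Q = [1, 4, 5, 7] / [2, 8, 9] / [3] / [6]
Final shape: (4, 3, 1, 1).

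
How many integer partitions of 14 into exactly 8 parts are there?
p(14, 8 parts) = 11

Partitions of n into exactly k parts ↔ partitions of n − k into at most k parts (subtract 1 from each part). For n = 14, k = 8, the partitions are: 7+1+1+1+1+1+1+1, 6+2+1+1+1+1+1+1, 5+3+1+1+1+1+1+1, 5+2+2+1+1+1+1+1, 4+4+1+1+1+1+1+1, 4+3+2+1+1+1+1+1, 4+2+2+2+1+1+1+1, 3+3+3+1+1+1+1+1, 3+3+2+2+1+1+1+1, 3+2+2+2+2+1+1+1, 2+2+2+2+2+2+1+1. Count = 11.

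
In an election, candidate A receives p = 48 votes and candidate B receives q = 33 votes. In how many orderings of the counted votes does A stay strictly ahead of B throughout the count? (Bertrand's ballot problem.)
Strict-lead orderings = 9959201205259856572750

Total orderings of the 81 votes with 48 for A: C(81, 48) = 53779686508403225492850. By the Bertrand ballot formula (Cycle Lemma / reflection principle), the number of orderings in which A is strictly ahead of B throughout is (p − q)/(p + q) · C(p + q, p) = (48 − 33)/(48 + 33) · 53779686508403225492850 = 9959201205259856572750.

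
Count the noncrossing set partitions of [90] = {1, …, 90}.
C_90 = 1000134600800354781929399250536541864362461089950800

These noncrossing partitions are counted by the Catalan number C_n = (1/(n + 1)) · C(2n, n). For n = 90: C_90 = (1/91) · C(180, 90) = 91012248672832285155575331798825309656983959185522800/91 = 1000134600800354781929399250536541864362461089950800.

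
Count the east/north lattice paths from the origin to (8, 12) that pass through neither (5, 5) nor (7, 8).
Number of paths = 76155

Inclusion–exclusion. Total paths: C(20, 8) = 125970. Through P₁: C(10, 5)·C(10, 3) = 30240. Through P₂: C(15, 7)·C(5, 1) = 32175. Since P₁ is strictly southwest of P₂, a monotone path through both must visit P₁ then P₂; paths through both = C(10, 5)·C(5, 2)·C(5, 1) = 12600. Avoid both = 125970 − 30240 − 32175 + 12600 = 76155.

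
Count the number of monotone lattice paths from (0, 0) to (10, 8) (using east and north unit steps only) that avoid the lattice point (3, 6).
Number of paths = 40734

Total paths from (0, 0) to (10, 8): C(18, 10) = 43758. Paths through (3, 6): (paths (0, 0) → (3, 6)) × (paths (3, 6) → (10, 8)) = C(9, 3) · C(9, 7) = 84 · 36 = 3024. Avoidance count = 43758 − 3024 = 40734.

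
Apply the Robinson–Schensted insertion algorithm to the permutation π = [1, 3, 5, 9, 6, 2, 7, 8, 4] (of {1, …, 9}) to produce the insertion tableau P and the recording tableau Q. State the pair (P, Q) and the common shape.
P = [1, 2, 4, 6, 7, 8] / [3, 5] / [9];  Q = [1, 2, 3, 4, 7, 8] / [5, 9] / [6];  common shape = (6, 2, 1)

Row-insert the values π_1, π_2, … into P one at a time, bumping the leftmost entry strictly greater than the inserted value down to the next row. The recording tableau Q records, in position (i, j), the step at which that cell was added to P.
  Insert 1 (step 1): P = [1];  Q = [1]
  Insert 3 (step 2): P = [1, 3];  Q = [1, 2]
  Insert 5 (step 3): P = [1, 3, 5];  Q = [1, 2, 3]
  Insert 9 (step 4): P = [1, 3, 5, 9];  Q = [1, 2, 3, 4]
  Insert 6 (step 5): P = [1, 3, 5, 6] / [9];  Q = [1, 2, 3, 4] / [5]
  Insert 2 (step 6): P = [1, 2, 5, 6] / [3] / [9];  Q = [1, 2, 3, 4] / [5] / [6]
  Insert 7 (step 7): P = [1, 2, 5, 6, 7] / [3] / [9];  Q = [1, 2, 3, 4, 7] / [5] / [6]
  Insert 8 (step 8): P = [1, 2, 5, 6, 7, 8] / [3] / [9];  Q = [1, 2, 3, 4, 7, 8] / [5] / [6]
  Insert 4 (step 9): P = [1, 2, 4, 6, 7, 8] / [3, 5] / [9];  Q = [1, 2, 3, 4, 7, 8] / [5, 9] / [6]
Final shape: (6, 2, 1).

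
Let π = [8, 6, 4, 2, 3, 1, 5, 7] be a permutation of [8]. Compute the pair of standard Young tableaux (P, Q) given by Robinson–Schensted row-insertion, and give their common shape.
P = [1, 3, 5, 7] / [2] / [4] / [6] / [8];  Q = [1, 5, 7, 8] / [2] / [3] / [4] / [6];  common shape = (4, 1, 1, 1, 1)

Row-insert the values π_1, π_2, … into P one at a time, bumping the leftmost entry strictly greater than the inserted value down to the next row. The recording tableau Q records, in position (i, j), the step at which that cell was added to P.
  Insert 8 (step 1): P = [8];  Q = [1]
  Insert 6 (step 2): P = [6] / [8];  Q = [1] / [2]
  Insert 4 (step 3): P = [4] / [6] / [8];  Q = [1] / [2] / [3]
  Insert 2 (step 4): P = [2] / [4] / [6] / [8];  Q = [1] / [2] / [3] / [4]
  Insert 3 (step 5): P = [2, 3] / [4] / [6] / [8];  Q = [1, 5] / [2] / [3] / [4]
  Insert 1 (step 6): P = [1, 3] / [2] / [4] / [6] / [8];  Q = [1, 5] / [2] / [3] / [4] / [6]
  Insert 5 (step 7): P = [1, 3, 5] / [2] / [4] / [6] / [8];  Q = [1, 5, 7] / [2] / [3] / [4] / [6]
  Insert 7 (step 8): P = [1, 3, 5, 7] / [2] / [4] / [6] / [8];  Q = [1, 5, 7, 8] / [2] / [3] / [4] / [6]
Final shape: (4, 1, 1, 1, 1).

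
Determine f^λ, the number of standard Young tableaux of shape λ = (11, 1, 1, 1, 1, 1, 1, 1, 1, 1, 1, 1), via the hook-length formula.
# SYT of shape (11, 1, 1, 1, 1, 1, 1, 1, 1, 1, 1, 1) = 352716

Hook-length formula: f^λ = n! / Π hook(c), product over all cells c of the Young diagram. For λ = (11, 1, 1, 1, 1, 1, 1, 1, 1, 1, 1, 1), n = 22 boxes. Hook lengths by row (left-to-right, top-to-bottom): [22, 10, 9, 8, 7, 6, 5, 4, 3, 2, 1]; [11]; [10]; [9]; [8]; [7]; [6]; [5]; [4]; [3]; [2]; [1]. Product of hooks = 3186701844480000. So f^λ = 22! / 3186701844480000 = 1124000727777607680000 / 3186701844480000 = 352716.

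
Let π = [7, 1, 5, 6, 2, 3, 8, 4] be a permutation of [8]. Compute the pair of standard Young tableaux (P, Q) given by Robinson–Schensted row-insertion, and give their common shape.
P = [1, 2, 3, 4] / [5, 6, 8] / [7];  Q = [1, 3, 4, 7] / [2, 6, 8] / [5];  common shape = (4, 3, 1)

Row-insert the values π_1, π_2, … into P one at a time, bumping the leftmost entry strictly greater than the inserted value down to the next row. The recording tableau Q records, in position (i, j), the step at which that cell was added to P.
  Insert 7 (step 1): P = [7];  Q = [1]
  Insert 1 (step 2): P = [1] / [7];  Q = [1] / [2]
  Insert 5 (step 3): P = [1, 5] / [7];  Q = [1, 3] / [2]
  Insert 6 (step 4): P = [1, 5, 6] / [7];  Q = [1, 3, 4] / [2]
  Insert 2 (step 5): P = [1, 2, 6] / [5] / [7];  Q = [1, 3, 4] / [2] / [5]
  Insert 3 (step 6): P = [1, 2, 3] / [5, 6] / [7];  Q = [1, 3, 4] / [2, 6] / [5]
  Insert 8 (step 7): P = [1, 2, 3, 8] / [5, 6] / [7];  Q = [1, 3, 4, 7] / [2, 6] / [5]
  Insert 4 (step 8): P = [1, 2, 3, 4] / [5, 6, 8] / [7];  Q = [1, 3, 4, 7] / [2, 6, 8] / [5]
Final shape: (4, 3, 1).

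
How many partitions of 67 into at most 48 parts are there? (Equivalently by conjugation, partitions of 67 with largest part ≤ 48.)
p(67, parts ≤ 48) = 2678092

Use the recurrence p(n, m) = p(n, m−1) + p(n−m, m): either the largest part is < m (count p(n, m−1)) or the largest part is exactly m (remove one copy of m, count p(n−m, m)). With p(0, ·) = 1 this gives p(67, parts ≤ 48) = 2678092. (By conjugating Young diagrams, this also counts partitions of 67 into at most 48 parts.)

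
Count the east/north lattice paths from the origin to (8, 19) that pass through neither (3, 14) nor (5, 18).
Number of paths = 1954919

Inclusion–exclusion. Total paths: C(27, 8) = 2220075. Through P₁: C(17, 3)·C(10, 5) = 171360. Through P₂: C(23, 5)·C(4, 3) = 134596. Since P₁ is strictly southwest of P₂, a monotone path through both must visit P₁ then P₂; paths through both = C(17, 3)·C(6, 2)·C(4, 3) = 40800. Avoid both = 2220075 − 171360 − 134596 + 40800 = 1954919.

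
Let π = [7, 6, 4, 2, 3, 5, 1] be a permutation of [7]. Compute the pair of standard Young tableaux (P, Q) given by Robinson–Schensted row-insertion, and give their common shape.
P = [1, 3, 5] / [2] / [4] / [6] / [7];  Q = [1, 5, 6] / [2] / [3] / [4] / [7];  common shape = (3, 1, 1, 1, 1)

Row-insert the values π_1, π_2, … into P one at a time, bumping the leftmost entry strictly greater than the inserted value down to the next row. The recording tableau Q records, in position (i, j), the step at which that cell was added to P.
  Insert 7 (step 1): P = [7];  Q = [1]
  Insert 6 (step 2): P = [6] / [7];  Q = [1] / [2]
  Insert 4 (step 3): P = [4] / [6] / [7];  Q = [1] / [2] / [3]
  Insert 2 (step 4): P = [2] / [4] / [6] / [7];  Q = [1] / [2] / [3] / [4]
  Insert 3 (step 5): P = [2, 3] / [4] / [6] / [7];  Q = [1, 5] / [2] / [3] / [4]
  Insert 5 (step 6): P = [2, 3, 5] / [4] / [6] / [7];  Q = [1, 5, 6] / [2] / [3] / [4]
  Insert 1 (step 7): P = [1, 3, 5] / [2] / [4] / [6] / [7];  Q = [1, 5, 6] / [2] / [3] / [4] / [7]
Final shape: (3, 1, 1, 1, 1).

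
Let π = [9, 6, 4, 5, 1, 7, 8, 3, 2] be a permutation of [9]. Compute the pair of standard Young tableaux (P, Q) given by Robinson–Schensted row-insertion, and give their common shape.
P = [1, 2, 7, 8] / [3, 5] / [4] / [6] / [9];  Q = [1, 4, 6, 7] / [2, 8] / [3] / [5] / [9];  common shape = (4, 2, 1, 1, 1)

Row-insert the values π_1, π_2, … into P one at a time, bumping the leftmost entry strictly greater than the inserted value down to the next row. The recording tableau Q records, in position (i, j), the step at which that cell was added to P.
  Insert 9 (step 1): P = [9];  Q = [1]
  Insert 6 (step 2): P = [6] / [9];  Q = [1] / [2]
  Insert 4 (step 3): P = [4] / [6] / [9];  Q = [1] / [2] / [3]
  Insert 5 (step 4): P = [4, 5] / [6] / [9];  Q = [1, 4] / [2] / [3]
  Insert 1 (step 5): P = [1, 5] / [4] / [6] / [9];  Q = [1, 4] / [2] / [3] / [5]
  Insert 7 (step 6): P = [1, 5, 7] / [4] / [6] / [9];  Q = [1, 4, 6] / [2] / [3] / [5]
  Insert 8 (step 7): P = [1, 5, 7, 8] / [4] / [6] / [9];  Q = [1, 4, 6, 7] / [2] / [3] / [5]
  Insert 3 (step 8): P = [1, 3, 7, 8] / [4, 5] / [6] / [9];  Q = [1, 4, 6, 7] / [2, 8] / [3] / [5]
  Insert 2 (step 9): P = [1, 2, 7, 8] / [3, 5] / [4] / [6] / [9];  Q = [1, 4, 6, 7] / [2, 8] / [3] / [5] / [9]
Final shape: (4, 2, 1, 1, 1).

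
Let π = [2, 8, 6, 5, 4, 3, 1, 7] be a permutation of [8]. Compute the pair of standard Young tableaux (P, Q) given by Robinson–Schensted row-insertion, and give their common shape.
P = [1, 3, 7] / [2] / [4] / [5] / [6] / [8];  Q = [1, 2, 8] / [3] / [4] / [5] / [6] / [7];  common shape = (3, 1, 1, 1, 1, 1)

Row-insert the values π_1, π_2, … into P one at a time, bumping the leftmost entry strictly greater than the inserted value down to the next row. The recording tableau Q records, in position (i, j), the step at which that cell was added to P.
  Insert 2 (step 1): P = [2];  Q = [1]
  Insert 8 (step 2): P = [2, 8];  Q = [1, 2]
  Insert 6 (step 3): P = [2, 6] / [8];  Q = [1, 2] / [3]
  Insert 5 (step 4): P = [2, 5] / [6] / [8];  Q = [1, 2] / [3] / [4]
  Insert 4 (step 5): P = [2, 4] / [5] / [6] / [8];  Q = [1, 2] / [3] / [4] / [5]
  Insert 3 (step 6): P = [2, 3] / [4] / [5] / [6] / [8];  Q = [1, 2] / [3] / [4] / [5] / [6]
  Insert 1 (step 7): P = [1, 3] / [2] / [4] / [5] / [6] / [8];  Q = [1, 2] / [3] / [4] / [5] / [6] / [7]
  Insert 7 (step 8): P = [1, 3, 7] / [2] / [4] / [5] / [6] / [8];  Q = [1, 2, 8] / [3] / [4] / [5] / [6] / [7]
Final shape: (3, 1, 1, 1, 1, 1).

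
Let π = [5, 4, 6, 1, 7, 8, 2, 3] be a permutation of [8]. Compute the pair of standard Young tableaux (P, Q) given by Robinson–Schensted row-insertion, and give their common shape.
P = [1, 2, 3, 8] / [4, 6, 7] / [5];  Q = [1, 3, 5, 6] / [2, 7, 8] / [4];  common shape = (4, 3, 1)

Row-insert the values π_1, π_2, … into P one at a time, bumping the leftmost entry strictly greater than the inserted value down to the next row. The recording tableau Q records, in position (i, j), the step at which that cell was added to P.
  Insert 5 (step 1): P = [5];  Q = [1]
  Insert 4 (step 2): P = [4] / [5];  Q = [1] / [2]
  Insert 6 (step 3): P = [4, 6] / [5];  Q = [1, 3] / [2]
  Insert 1 (step 4): P = [1, 6] / [4] / [5];  Q = [1, 3] / [2] / [4]
  Insert 7 (step 5): P = [1, 6, 7] / [4] / [5];  Q = [1, 3, 5] / [2] / [4]
  Insert 8 (step 6): P = [1, 6, 7, 8] / [4] / [5];  Q = [1, 3, 5, 6] / [2] / [4]
  Insert 2 (step 7): P = [1, 2, 7, 8] / [4, 6] / [5];  Q = [1, 3, 5, 6] / [2, 7] / [4]
  Insert 3 (step 8): P = [1, 2, 3, 8] / [4, 6, 7] / [5];  Q = [1, 3, 5, 6] / [2, 7, 8] / [4]
Final shape: (4, 3, 1).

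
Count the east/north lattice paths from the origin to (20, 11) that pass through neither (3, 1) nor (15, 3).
Number of paths = 50345451

Inclusion–exclusion. Total paths: C(31, 20) = 84672315. Through P₁: C(4, 3)·C(27, 17) = 33745140. Through P₂: C(18, 15)·C(13, 5) = 1050192. Since P₁ is strictly southwest of P₂, a monotone path through both must visit P₁ then P₂; paths through both = C(4, 3)·C(14, 12)·C(13, 5) = 468468. Avoid both = 84672315 − 33745140 − 1050192 + 468468 = 50345451.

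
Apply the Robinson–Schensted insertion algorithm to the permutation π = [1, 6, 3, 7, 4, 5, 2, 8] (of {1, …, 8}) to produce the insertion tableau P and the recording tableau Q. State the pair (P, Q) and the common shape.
P = [1, 2, 4, 5, 8] / [3, 7] / [6];  Q = [1, 2, 4, 6, 8] / [3, 5] / [7];  common shape = (5, 2, 1)

Row-insert the values π_1, π_2, … into P one at a time, bumping the leftmost entry strictly greater than the inserted value down to the next row. The recording tableau Q records, in position (i, j), the step at which that cell was added to P.
  Insert 1 (step 1): P = [1];  Q = [1]
  Insert 6 (step 2): P = [1, 6];  Q = [1, 2]
  Insert 3 (step 3): P = [1, 3] / [6];  Q = [1, 2] / [3]
  Insert 7 (step 4): P = [1, 3, 7] / [6];  Q = [1, 2, 4] / [3]
  Insert 4 (step 5): P = [1, 3, 4] / [6, 7];  Q = [1, 2, 4] / [3, 5]
  Insert 5 (step 6): P = [1, 3, 4, 5] / [6, 7];  Q = [1, 2, 4, 6] / [3, 5]
  Insert 2 (step 7): P = [1, 2, 4, 5] / [3, 7] / [6];  Q = [1, 2, 4, 6] / [3, 5] / [7]
  Insert 8 (step 8): P = [1, 2, 4, 5, 8] / [3, 7] / [6];  Q = [1, 2, 4, 6, 8] / [3, 5] / [7]
Final shape: (5, 2, 1).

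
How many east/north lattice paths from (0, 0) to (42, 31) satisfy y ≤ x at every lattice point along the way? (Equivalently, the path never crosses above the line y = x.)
Number of paths = 107977072198037809536

By the reflection principle (André's argument), the number of monotone paths to (42, 31) with n ≤ m that never go above y = x is C(73, 42) − C(73, 43) = 386917842042968817504 − 278940769844931007968 = 107977072198037809536.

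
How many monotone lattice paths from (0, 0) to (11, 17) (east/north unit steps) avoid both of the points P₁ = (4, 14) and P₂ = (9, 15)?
Number of paths = 13372116

Inclusion–exclusion. Total paths: C(28, 11) = 21474180. Through P₁: C(18, 4)·C(10, 7) = 367200. Through P₂: C(24, 9)·C(4, 2) = 7845024. Since P₁ is strictly southwest of P₂, a monotone path through both must visit P₁ then P₂; paths through both = C(18, 4)·C(6, 5)·C(4, 2) = 110160. Avoid both = 21474180 − 367200 − 7845024 + 110160 = 13372116.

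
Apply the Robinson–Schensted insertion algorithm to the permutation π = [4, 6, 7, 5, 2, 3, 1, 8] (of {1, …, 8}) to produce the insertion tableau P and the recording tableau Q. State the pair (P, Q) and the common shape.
P = [1, 3, 7, 8] / [2, 5] / [4] / [6];  Q = [1, 2, 3, 8] / [4, 6] / [5] / [7];  common shape = (4, 2, 1, 1)

Row-insert the values π_1, π_2, … into P one at a time, bumping the leftmost entry strictly greater than the inserted value down to the next row. The recording tableau Q records, in position (i, j), the step at which that cell was added to P.
  Insert 4 (step 1): P = [4];  Q = [1]
  Insert 6 (step 2): P = [4, 6];  Q = [1, 2]
  Insert 7 (step 3): P = [4, 6, 7];  Q = [1, 2, 3]
  Insert 5 (step 4): P = [4, 5, 7] / [6];  Q = [1, 2, 3] / [4]
  Insert 2 (step 5): P = [2, 5, 7] / [4] / [6];  Q = [1, 2, 3] / [4] / [5]
  Insert 3 (step 6): P = [2, 3, 7] / [4, 5] / [6];  Q = [1, 2, 3] / [4, 6] / [5]
  Insert 1 (step 7): P = [1, 3, 7] / [2, 5] / [4] / [6];  Q = [1, 2, 3] / [4, 6] / [5] / [7]
  Insert 8 (step 8): P = [1, 3, 7, 8] / [2, 5] / [4] / [6];  Q = [1, 2, 3, 8] / [4, 6] / [5] / [7]
Final shape: (4, 2, 1, 1).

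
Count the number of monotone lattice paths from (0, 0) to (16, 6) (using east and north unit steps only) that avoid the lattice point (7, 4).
Number of paths = 56463

Total paths from (0, 0) to (16, 6): C(22, 16) = 74613. Paths through (7, 4): (paths (0, 0) → (7, 4)) × (paths (7, 4) → (16, 6)) = C(11, 7) · C(11, 9) = 330 · 55 = 18150. Avoidance count = 74613 − 18150 = 56463.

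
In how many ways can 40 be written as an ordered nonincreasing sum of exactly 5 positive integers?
p(40, 5 parts) = 1115

Partitions of n into exactly k parts are in bijection with partitions of n − k into at most k parts (subtract 1 from each part). So p(40, exactly 5) = p(35, parts ≤ 5). Computing via the recurrence p(m, j) = p(m, j−1) + p(m−j, j) gives 1115.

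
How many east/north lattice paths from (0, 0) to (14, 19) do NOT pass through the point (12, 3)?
Number of paths = 818739585

Total paths from (0, 0) to (14, 19): C(33, 14) = 818809200. Paths through (12, 3): (paths (0, 0) → (12, 3)) × (paths (12, 3) → (14, 19)) = C(15, 12) · C(18, 2) = 455 · 153 = 69615. Avoidance count = 818809200 − 69615 = 818739585.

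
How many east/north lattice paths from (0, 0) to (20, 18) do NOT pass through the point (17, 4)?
Number of paths = 33573930810

Total paths from (0, 0) to (20, 18): C(38, 20) = 33578000610. Paths through (17, 4): (paths (0, 0) → (17, 4)) × (paths (17, 4) → (20, 18)) = C(21, 17) · C(17, 3) = 5985 · 680 = 4069800. Avoidance count = 33578000610 − 4069800 = 33573930810.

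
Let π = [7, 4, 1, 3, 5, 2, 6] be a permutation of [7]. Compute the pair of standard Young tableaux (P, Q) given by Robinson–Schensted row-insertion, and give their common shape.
P = [1, 2, 5, 6] / [3] / [4] / [7];  Q = [1, 4, 5, 7] / [2] / [3] / [6];  common shape = (4, 1, 1, 1)

Row-insert the values π_1, π_2, … into P one at a time, bumping the leftmost entry strictly greater than the inserted value down to the next row. The recording tableau Q records, in position (i, j), the step at which that cell was added to P.
  Insert 7 (step 1): P = [7];  Q = [1]
  Insert 4 (step 2): P = [4] / [7];  Q = [1] / [2]
  Insert 1 (step 3): P = [1] / [4] / [7];  Q = [1] / [2] / [3]
  Insert 3 (step 4): P = [1, 3] / [4] / [7];  Q = [1, 4] / [2] / [3]
  Insert 5 (step 5): P = [1, 3, 5] / [4] / [7];  Q = [1, 4, 5] / [2] / [3]
  Insert 2 (step 6): P = [1, 2, 5] / [3] / [4] / [7];  Q = [1, 4, 5] / [2] / [3] / [6]
  Insert 6 (step 7): P = [1, 2, 5, 6] / [3] / [4] / [7];  Q = [1, 4, 5, 7] / [2] / [3] / [6]
Final shape: (4, 1, 1, 1).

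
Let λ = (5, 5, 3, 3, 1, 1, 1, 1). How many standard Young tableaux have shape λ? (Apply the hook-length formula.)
# SYT of shape (5, 5, 3, 3, 1, 1, 1, 1) = 75582000

Hook-length formula: f^λ = n! / Π hook(c), product over all cells c of the Young diagram. For λ = (5, 5, 3, 3, 1, 1, 1, 1), n = 20 boxes. Hook lengths by row (left-to-right, top-to-bottom): [12, 7, 6, 3, 2]; [11, 6, 5, 2, 1]; [8, 3, 2]; [7, 2, 1]; [4]; [3]; [2]; [1]. Product of hooks = 32188907520. So f^λ = 20! / 32188907520 = 2432902008176640000 / 32188907520 = 75582000.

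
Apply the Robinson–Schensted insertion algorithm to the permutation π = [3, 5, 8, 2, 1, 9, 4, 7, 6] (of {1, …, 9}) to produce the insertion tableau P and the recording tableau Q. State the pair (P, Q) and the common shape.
P = [1, 4, 6, 9] / [2, 5, 7] / [3, 8];  Q = [1, 2, 3, 6] / [4, 7, 8] / [5, 9];  common shape = (4, 3, 2)

Row-insert the values π_1, π_2, … into P one at a time, bumping the leftmost entry strictly greater than the inserted value down to the next row. The recording tableau Q records, in position (i, j), the step at which that cell was added to P.
  Insert 3 (step 1): P = [3];  Q = [1]
  Insert 5 (step 2): P = [3, 5];  Q = [1, 2]
  Insert 8 (step 3): P = [3, 5, 8];  Q = [1, 2, 3]
  Insert 2 (step 4): P = [2, 5, 8] / [3];  Q = [1, 2, 3] / [4]
  Insert 1 (step 5): P = [1, 5, 8] / [2] / [3];  Q = [1, 2, 3] / [4] / [5]
  Insert 9 (step 6): P = [1, 5, 8, 9] / [2] / [3];  Q = [1, 2, 3, 6] / [4] / [5]
  Insert 4 (step 7): P = [1, 4, 8, 9] / [2, 5] / [3];  Q = [1, 2, 3, 6] / [4, 7] / [5]
  Insert 7 (step 8): P = [1, 4, 7, 9] / [2, 5, 8] / [3];  Q = [1, 2, 3, 6] / [4, 7, 8] / [5]
  Insert 6 (step 9): P = [1, 4, 6, 9] / [2, 5, 7] / [3, 8];  Q = [1, 2, 3, 6] / [4, 7, 8] / [5, 9]
Final shape: (4, 3, 2).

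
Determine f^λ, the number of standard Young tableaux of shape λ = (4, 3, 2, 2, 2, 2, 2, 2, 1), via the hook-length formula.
# SYT of shape (4, 3, 2, 2, 2, 2, 2, 2, 1) = 5819814

Hook-length formula: f^λ = n! / Π hook(c), product over all cells c of the Young diagram. For λ = (4, 3, 2, 2, 2, 2, 2, 2, 1), n = 20 boxes. Hook lengths by row (left-to-right, top-to-bottom): [12, 10, 3, 1]; [10, 8, 1]; [8, 6]; [7, 5]; [6, 4]; [5, 3]; [4, 2]; [3, 1]; [1]. Product of hooks = 418037760000. So f^λ = 20! / 418037760000 = 2432902008176640000 / 418037760000 = 5819814.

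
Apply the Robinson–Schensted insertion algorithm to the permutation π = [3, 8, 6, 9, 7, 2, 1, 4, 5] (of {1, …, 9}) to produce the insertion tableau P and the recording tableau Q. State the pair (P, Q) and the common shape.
P = [1, 4, 5] / [2, 6, 7] / [3, 9] / [8];  Q = [1, 2, 4] / [3, 5, 9] / [6, 8] / [7];  common shape = (3, 3, 2, 1)

Row-insert the values π_1, π_2, … into P one at a time, bumping the leftmost entry strictly greater than the inserted value down to the next row. The recording tableau Q records, in position (i, j), the step at which that cell was added to P.
  Insert 3 (step 1): P = [3];  Q = [1]
  Insert 8 (step 2): P = [3, 8];  Q = [1, 2]
  Insert 6 (step 3): P = [3, 6] / [8];  Q = [1, 2] / [3]
  Insert 9 (step 4): P = [3, 6, 9] / [8];  Q = [1, 2, 4] / [3]
  Insert 7 (step 5): P = [3, 6, 7] / [8, 9];  Q = [1, 2, 4] / [3, 5]
  Insert 2 (step 6): P = [2, 6, 7] / [3, 9] / [8];  Q = [1, 2, 4] / [3, 5] / [6]
  Insert 1 (step 7): P = [1, 6, 7] / [2, 9] / [3] / [8];  Q = [1, 2, 4] / [3, 5] / [6] / [7]
  Insert 4 (step 8): P = [1, 4, 7] / [2, 6] / [3, 9] / [8];  Q = [1, 2, 4] / [3, 5] / [6, 8] / [7]
  Insert 5 (step 9): P = [1, 4, 5] / [2, 6, 7] / [3, 9] / [8];  Q = [1, 2, 4] / [3, 5, 9] / [6, 8] / [7]
Final shape: (3, 3, 2, 1).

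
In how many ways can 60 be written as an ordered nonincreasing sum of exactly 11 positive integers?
p(60, 11 parts) = 70515

Partitions of n into exactly k parts are in bijection with partitions of n − k into at most k parts (subtract 1 from each part). So p(60, exactly 11) = p(49, parts ≤ 11). Computing via the recurrence p(m, j) = p(m, j−1) + p(m−j, j) gives 70515.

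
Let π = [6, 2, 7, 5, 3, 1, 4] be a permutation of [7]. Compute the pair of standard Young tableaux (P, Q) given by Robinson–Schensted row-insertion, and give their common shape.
P = [1, 3, 4] / [2, 7] / [5] / [6];  Q = [1, 3, 7] / [2, 4] / [5] / [6];  common shape = (3, 2, 1, 1)

Row-insert the values π_1, π_2, … into P one at a time, bumping the leftmost entry strictly greater than the inserted value down to the next row. The recording tableau Q records, in position (i, j), the step at which that cell was added to P.
  Insert 6 (step 1): P = [6];  Q = [1]
  Insert 2 (step 2): P = [2] / [6];  Q = [1] / [2]
  Insert 7 (step 3): P = [2, 7] / [6];  Q = [1, 3] / [2]
  Insert 5 (step 4): P = [2, 5] / [6, 7];  Q = [1, 3] / [2, 4]
  Insert 3 (step 5): P = [2, 3] / [5, 7] / [6];  Q = [1, 3] / [2, 4] / [5]
  Insert 1 (step 6): P = [1, 3] / [2, 7] / [5] / [6];  Q = [1, 3] / [2, 4] / [5] / [6]
  Insert 4 (step 7): P = [1, 3, 4] / [2, 7] / [5] / [6];  Q = [1, 3, 7] / [2, 4] / [5] / [6]
Final shape: (3, 2, 1, 1).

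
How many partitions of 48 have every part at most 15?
p(48, parts ≤ 15) = 104875

Use the recurrence p(n, m) = p(n, m−1) + p(n−m, m): either the largest part is < m (count p(n, m−1)) or the largest part is exactly m (remove one copy of m, count p(n−m, m)). With p(0, ·) = 1 this gives p(48, parts ≤ 15) = 104875. (By conjugating Young diagrams, this also counts partitions of 48 into at most 15 parts.)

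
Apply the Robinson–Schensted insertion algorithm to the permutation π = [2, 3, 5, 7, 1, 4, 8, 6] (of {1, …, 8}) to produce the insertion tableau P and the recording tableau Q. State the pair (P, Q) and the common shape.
P = [1, 3, 4, 6, 8] / [2, 5, 7];  Q = [1, 2, 3, 4, 7] / [5, 6, 8];  common shape = (5, 3)

Row-insert the values π_1, π_2, … into P one at a time, bumping the leftmost entry strictly greater than the inserted value down to the next row. The recording tableau Q records, in position (i, j), the step at which that cell was added to P.
  Insert 2 (step 1): P = [2];  Q = [1]
  Insert 3 (step 2): P = [2, 3];  Q = [1, 2]
  Insert 5 (step 3): P = [2, 3, 5];  Q = [1, 2, 3]
  Insert 7 (step 4): P = [2, 3, 5, 7];  Q = [1, 2, 3, 4]
  Insert 1 (step 5): P = [1, 3, 5, 7] / [2];  Q = [1, 2, 3, 4] / [5]
  Insert 4 (step 6): P = [1, 3, 4, 7] / [2, 5];  Q = [1, 2, 3, 4] / [5, 6]
  Insert 8 (step 7): P = [1, 3, 4, 7, 8] / [2, 5];  Q = [1, 2, 3, 4, 7] / [5, 6]
  Insert 6 (step 8): P = [1, 3, 4, 6, 8] / [2, 5, 7];  Q = [1, 2, 3, 4, 7] / [5, 6, 8]
Final shape: (5, 3).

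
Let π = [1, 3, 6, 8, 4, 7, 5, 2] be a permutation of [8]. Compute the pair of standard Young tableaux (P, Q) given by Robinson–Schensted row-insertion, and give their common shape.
P = [1, 2, 4, 5] / [3, 7] / [6] / [8];  Q = [1, 2, 3, 4] / [5, 6] / [7] / [8];  common shape = (4, 2, 1, 1)

Row-insert the values π_1, π_2, … into P one at a time, bumping the leftmost entry strictly greater than the inserted value down to the next row. The recording tableau Q records, in position (i, j), the step at which that cell was added to P.
  Insert 1 (step 1): P = [1];  Q = [1]
  Insert 3 (step 2): P = [1, 3];  Q = [1, 2]
  Insert 6 (step 3): P = [1, 3, 6];  Q = [1, 2, 3]
  Insert 8 (step 4): P = [1, 3, 6, 8];  Q = [1, 2, 3, 4]
  Insert 4 (step 5): P = [1, 3, 4, 8] / [6];  Q = [1, 2, 3, 4] / [5]
  Insert 7 (step 6): P = [1, 3, 4, 7] / [6, 8];  Q = [1, 2, 3, 4] / [5, 6]
  Insert 5 (step 7): P = [1, 3, 4, 5] / [6, 7] / [8];  Q = [1, 2, 3, 4] / [5, 6] / [7]
  Insert 2 (step 8): P = [1, 2, 4, 5] / [3, 7] / [6] / [8];  Q = [1, 2, 3, 4] / [5, 6] / [7] / [8]
Final shape: (4, 2, 1, 1).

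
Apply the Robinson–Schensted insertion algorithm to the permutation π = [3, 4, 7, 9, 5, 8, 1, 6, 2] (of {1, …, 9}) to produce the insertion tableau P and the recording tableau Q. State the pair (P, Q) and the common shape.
P = [1, 2, 5, 6] / [3, 4] / [7, 8] / [9];  Q = [1, 2, 3, 4] / [5, 6] / [7, 8] / [9];  common shape = (4, 2, 2, 1)

Row-insert the values π_1, π_2, … into P one at a time, bumping the leftmost entry strictly greater than the inserted value down to the next row. The recording tableau Q records, in position (i, j), the step at which that cell was added to P.
  Insert 3 (step 1): P = [3];  Q = [1]
  Insert 4 (step 2): P = [3, 4];  Q = [1, 2]
  Insert 7 (step 3): P = [3, 4, 7];  Q = [1, 2, 3]
  Insert 9 (step 4): P = [3, 4, 7, 9];  Q = [1, 2, 3, 4]
  Insert 5 (step 5): P = [3, 4, 5, 9] / [7];  Q = [1, 2, 3, 4] / [5]
  Insert 8 (step 6): P = [3, 4, 5, 8] / [7, 9];  Q = [1, 2, 3, 4] / [5, 6]
  Insert 1 (step 7): P = [1, 4, 5, 8] / [3, 9] / [7];  Q = [1, 2, 3, 4] / [5, 6] / [7]
  Insert 6 (step 8): P = [1, 4, 5, 6] / [3, 8] / [7, 9];  Q = [1, 2, 3, 4] / [5, 6] / [7, 8]
  Insert 2 (step 9): P = [1, 2, 5, 6] / [3, 4] / [7, 8] / [9];  Q = [1, 2, 3, 4] / [5, 6] / [7, 8] / [9]
Final shape: (4, 2, 2, 1).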